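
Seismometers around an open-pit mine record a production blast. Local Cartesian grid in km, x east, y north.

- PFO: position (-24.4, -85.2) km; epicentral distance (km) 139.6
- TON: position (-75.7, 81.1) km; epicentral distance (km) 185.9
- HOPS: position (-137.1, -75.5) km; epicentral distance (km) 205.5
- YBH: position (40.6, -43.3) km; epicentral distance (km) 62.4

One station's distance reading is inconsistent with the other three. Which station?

Solve using three stations at a time. Using PFO, TON, YBH (subtract circle equations pairwise → linear system) gives (x, y) ≈ (89.4, -4.3).
Distances from that point to each station vs reported:
  PFO: calculated 139.6 vs reported 139.6 → residual 0.0 km
  TON: calculated 185.9 vs reported 185.9 → residual 0.0 km
  HOPS: calculated 237.4 vs reported 205.5 → residual 31.9 km
  YBH: calculated 62.5 vs reported 62.4 → residual 0.1 km
PFO, TON, YBH are mutually consistent (residuals ≈ 0); HOPS is off by 31.9 km.

HOPS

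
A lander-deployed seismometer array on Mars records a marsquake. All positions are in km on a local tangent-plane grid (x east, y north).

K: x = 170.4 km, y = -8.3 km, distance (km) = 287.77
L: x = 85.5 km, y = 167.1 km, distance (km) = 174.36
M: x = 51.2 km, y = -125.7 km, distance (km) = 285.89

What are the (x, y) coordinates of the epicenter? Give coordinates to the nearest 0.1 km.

Circle about each station: (x − 170.4)² + (y + 8.3)² = 287.77²; (x − 85.5)² + (y − 167.1)² = 174.36²; (x − 51.2)² + (y + 125.7)² = 285.89².
Subtracting the K equation from the L and M equations removes the quadratic terms:
-169.8 x + 350.8 y = 58537.77
-238.4 x − 234.8 y = -9604.64
Solving the 2×2 system: x ≈ -84.0, y ≈ 126.2 km.

(-84.0, 126.2)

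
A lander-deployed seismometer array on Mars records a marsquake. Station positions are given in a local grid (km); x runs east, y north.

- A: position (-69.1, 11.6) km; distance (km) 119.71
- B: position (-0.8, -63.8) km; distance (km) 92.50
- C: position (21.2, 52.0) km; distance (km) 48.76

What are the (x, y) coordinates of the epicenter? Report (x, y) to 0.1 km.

(50.6, 13.1)

Circle about each station: (x + 69.1)² + (y − 11.6)² = 119.71²; (x + 0.8)² + (y + 63.8)² = 92.50²; (x − 21.2)² + (y − 52.0)² = 48.76².
Subtracting the A equation from the B and C equations removes the quadratic terms:
136.6 x − 150.8 y = 4935.94
180.6 x + 80.8 y = 10197.02
Solving the 2×2 system: x ≈ 50.6, y ≈ 13.1 km.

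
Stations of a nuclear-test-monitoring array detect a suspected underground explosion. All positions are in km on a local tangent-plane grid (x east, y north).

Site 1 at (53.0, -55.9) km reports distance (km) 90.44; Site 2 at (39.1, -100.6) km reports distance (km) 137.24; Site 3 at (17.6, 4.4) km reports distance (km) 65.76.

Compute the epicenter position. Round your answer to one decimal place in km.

Circle about each station: (x − 53.0)² + (y + 55.9)² = 90.44²; (x − 39.1)² + (y + 100.6)² = 137.24²; (x − 17.6)² + (y − 4.4)² = 65.76².
Subtracting the Site 1 equation from the Site 2 and Site 3 equations removes the quadratic terms:
-27.8 x − 89.4 y = -4940.06
-70.8 x + 120.6 y = -1749.67
Solving the 2×2 system: x ≈ 77.7, y ≈ 31.1 km.

77.7 km east, 31.1 km north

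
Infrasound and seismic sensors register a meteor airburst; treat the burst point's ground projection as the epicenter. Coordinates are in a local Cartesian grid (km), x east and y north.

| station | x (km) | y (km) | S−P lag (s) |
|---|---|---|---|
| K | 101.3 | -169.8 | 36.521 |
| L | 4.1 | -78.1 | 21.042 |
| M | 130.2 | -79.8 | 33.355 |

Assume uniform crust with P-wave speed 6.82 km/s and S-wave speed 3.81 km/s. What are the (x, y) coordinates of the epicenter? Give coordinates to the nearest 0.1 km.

-129.1 km east, 45.4 km north

Distance from S−P lag: d = Δt · v_P v_S / (v_P − v_S) = Δt · (6.82·3.81)/(6.82−3.81) ≈ 8.6326·Δt.
So d_K = 315.27, d_L = 181.65, d_M = 287.94 km.
Circle about each station: (x − 101.3)² + (y + 169.8)² = 315.27²; (x − 4.1)² + (y + 78.1)² = 181.65²; (x − 130.2)² + (y + 79.8)² = 287.94².
Subtracting the K equation from the L and M equations removes the quadratic terms:
-194.4 x + 183.4 y = 33421.14
57.8 x + 180.0 y = 712.08
Solving the 2×2 system: x ≈ -129.1, y ≈ 45.4 km.
Check against K (with the unrounded x, y): √((x − 101.3)²+(y + 169.8)²) = 315.26 ≈ 315.27 km. ✓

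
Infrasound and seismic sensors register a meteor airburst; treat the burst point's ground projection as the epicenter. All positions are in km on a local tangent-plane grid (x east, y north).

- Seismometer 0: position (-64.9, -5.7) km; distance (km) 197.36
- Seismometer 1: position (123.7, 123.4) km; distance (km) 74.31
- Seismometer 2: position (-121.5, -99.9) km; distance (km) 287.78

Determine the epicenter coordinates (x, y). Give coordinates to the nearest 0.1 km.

x ≈ 124.7 km, y ≈ 49.1 km

Circle about each station: (x + 64.9)² + (y + 5.7)² = 197.36²; (x − 123.7)² + (y − 123.4)² = 74.31²; (x + 121.5)² + (y + 99.9)² = 287.78².
Subtracting the Seismometer 0 equation from the Seismometer 1 and Seismometer 2 equations removes the quadratic terms:
377.2 x + 258.2 y = 59713.74
-113.2 x − 188.4 y = -23368.60
Solving the 2×2 system: x ≈ 124.7, y ≈ 49.1 km.
Check against Seismometer 0 (with the unrounded x, y): √((x + 64.9)²+(y + 5.7)²) = 197.35 ≈ 197.36 km. ✓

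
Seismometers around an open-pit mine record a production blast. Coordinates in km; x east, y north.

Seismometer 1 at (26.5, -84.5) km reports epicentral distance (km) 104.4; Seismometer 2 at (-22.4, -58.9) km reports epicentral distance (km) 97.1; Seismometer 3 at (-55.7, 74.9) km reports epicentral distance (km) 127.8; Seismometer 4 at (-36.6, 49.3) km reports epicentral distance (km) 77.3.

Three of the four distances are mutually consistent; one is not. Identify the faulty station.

Solve using three stations at a time. Using Seismometer 1, Seismometer 2, Seismometer 4 (subtract circle equations pairwise → linear system) gives (x, y) ≈ (34.8, 19.6).
Distances from that point to each station vs reported:
  Seismometer 1: calculated 104.4 vs reported 104.4 → residual 0.0 km
  Seismometer 2: calculated 97.1 vs reported 97.1 → residual 0.0 km
  Seismometer 3: calculated 106.1 vs reported 127.8 → residual 21.7 km
  Seismometer 4: calculated 77.3 vs reported 77.3 → residual 0.0 km
Seismometer 1, Seismometer 2, Seismometer 4 are mutually consistent (residuals ≈ 0); Seismometer 3 is off by 21.7 km.

Seismometer 3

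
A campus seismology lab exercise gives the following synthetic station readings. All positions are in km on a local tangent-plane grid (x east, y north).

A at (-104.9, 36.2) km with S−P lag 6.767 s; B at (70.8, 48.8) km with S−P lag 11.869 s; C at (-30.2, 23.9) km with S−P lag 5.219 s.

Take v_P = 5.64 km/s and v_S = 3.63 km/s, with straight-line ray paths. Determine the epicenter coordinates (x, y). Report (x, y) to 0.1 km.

Distance from S−P lag: d = Δt · v_P v_S / (v_P − v_S) = Δt · (5.64·3.63)/(5.64−3.63) ≈ 10.1857·Δt.
So d_A = 68.93, d_B = 120.89, d_C = 53.16 km.
Circle about each station: (x + 104.9)² + (y − 36.2)² = 68.93²; (x − 70.8)² + (y − 48.8)² = 120.89²; (x + 30.2)² + (y − 23.9)² = 53.16².
Subtracting the A equation from the B and C equations removes the quadratic terms:
351.4 x + 25.2 y = -14783.42
149.4 x − 24.6 y = -8905.84
Solving the 2×2 system: x ≈ -47.4, y ≈ 74.2 km.
Check against A (with the unrounded x, y): √((x + 104.9)²+(y − 36.2)²) = 68.93 ≈ 68.93 km. ✓

x ≈ -47.4 km, y ≈ 74.2 km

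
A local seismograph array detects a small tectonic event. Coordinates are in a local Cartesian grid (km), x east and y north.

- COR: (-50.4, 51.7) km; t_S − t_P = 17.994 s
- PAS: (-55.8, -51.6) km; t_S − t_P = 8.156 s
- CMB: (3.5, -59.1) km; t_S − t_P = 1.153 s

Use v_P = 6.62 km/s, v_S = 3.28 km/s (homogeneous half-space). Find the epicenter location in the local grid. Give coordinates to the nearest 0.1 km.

(-2.9, -55.2)

Distance from S−P lag: d = Δt · v_P v_S / (v_P − v_S) = Δt · (6.62·3.28)/(6.62−3.28) ≈ 6.5011·Δt.
So d_COR = 116.98, d_PAS = 53.02, d_CMB = 7.50 km.
Circle about each station: (x + 50.4)² + (y − 51.7)² = 116.98²; (x + 55.8)² + (y + 51.6)² = 53.02²; (x − 3.5)² + (y + 59.1)² = 7.50².
Subtracting the COR equation from the PAS and CMB equations removes the quadratic terms:
-10.8 x − 206.6 y = 11436.35
107.8 x − 221.6 y = 11920.08
Solving the 2×2 system: x ≈ -2.9, y ≈ -55.2 km.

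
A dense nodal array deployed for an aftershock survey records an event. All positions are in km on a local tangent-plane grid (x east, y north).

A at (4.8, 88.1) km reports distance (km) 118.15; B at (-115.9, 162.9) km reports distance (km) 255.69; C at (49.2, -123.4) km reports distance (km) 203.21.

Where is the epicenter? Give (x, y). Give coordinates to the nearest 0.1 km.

Circle about each station: (x − 4.8)² + (y − 88.1)² = 118.15²; (x + 115.9)² + (y − 162.9)² = 255.69²; (x − 49.2)² + (y + 123.4)² = 203.21².
Subtracting pairs of circle equations eliminates x²+y² and gives linear equations (the radical axes):
-241.4 x + 149.6 y = -19233.38
88.8 x − 423.0 y = -17471.33
Solving the 2×2 system: x ≈ 121.0, y ≈ 66.7 km.

(121.0, 66.7)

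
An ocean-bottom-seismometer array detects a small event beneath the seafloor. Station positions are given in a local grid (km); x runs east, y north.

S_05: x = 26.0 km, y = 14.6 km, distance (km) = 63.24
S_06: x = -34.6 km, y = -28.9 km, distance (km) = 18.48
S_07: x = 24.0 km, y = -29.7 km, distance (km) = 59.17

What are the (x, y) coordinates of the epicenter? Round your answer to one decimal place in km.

Circle about each station: (x − 26.0)² + (y − 14.6)² = 63.24²; (x + 34.6)² + (y + 28.9)² = 18.48²; (x − 24.0)² + (y + 29.7)² = 59.17².
Subtracting the S_05 equation from the S_06 and S_07 equations removes the quadratic terms:
-121.2 x − 87.0 y = 4801.00
-4.0 x − 88.6 y = 1067.14
Solving the 2×2 system: x ≈ -32.0, y ≈ -10.6 km.

x ≈ -32.0 km, y ≈ -10.6 km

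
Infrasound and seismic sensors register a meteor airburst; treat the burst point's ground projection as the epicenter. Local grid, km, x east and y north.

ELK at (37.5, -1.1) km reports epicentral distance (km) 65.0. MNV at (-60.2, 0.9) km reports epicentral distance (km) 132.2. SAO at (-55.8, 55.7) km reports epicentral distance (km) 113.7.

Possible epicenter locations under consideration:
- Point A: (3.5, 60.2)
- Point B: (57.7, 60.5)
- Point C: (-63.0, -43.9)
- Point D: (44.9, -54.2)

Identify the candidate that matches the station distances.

Point B

For each candidate, compare |candidate − station| to the reported distance:
Point A: residuals ELK 5.1, MNV 45.2, SAO 54.2 → max 54.2 km
Point B: residuals ELK 0.2, MNV 0.1, SAO 0.1 → max 0.2 km
Point C: residuals ELK 44.2, MNV 87.3, SAO 13.8 → max 87.3 km
Point D: residuals ELK 11.4, MNV 13.5, SAO 35.4 → max 35.4 km
Only Point B has all residuals ≈ 0.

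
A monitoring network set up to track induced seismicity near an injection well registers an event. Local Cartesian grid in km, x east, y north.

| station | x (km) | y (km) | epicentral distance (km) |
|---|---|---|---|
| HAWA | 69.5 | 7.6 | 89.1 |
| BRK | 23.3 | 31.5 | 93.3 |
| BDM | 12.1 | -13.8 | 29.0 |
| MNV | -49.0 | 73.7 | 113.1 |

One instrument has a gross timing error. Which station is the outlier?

Solve using three stations at a time. Using HAWA, BDM, MNV (subtract circle equations pairwise → linear system) gives (x, y) ≈ (-10.1, -32.5).
Distances from that point to each station vs reported:
  HAWA: calculated 89.1 vs reported 89.1 → residual 0.0 km
  BRK: calculated 72.2 vs reported 93.3 → residual 21.1 km
  BDM: calculated 29.0 vs reported 29.0 → residual 0.0 km
  MNV: calculated 113.1 vs reported 113.1 → residual 0.0 km
HAWA, BDM, MNV are mutually consistent (residuals ≈ 0); BRK is off by 21.1 km.

BRK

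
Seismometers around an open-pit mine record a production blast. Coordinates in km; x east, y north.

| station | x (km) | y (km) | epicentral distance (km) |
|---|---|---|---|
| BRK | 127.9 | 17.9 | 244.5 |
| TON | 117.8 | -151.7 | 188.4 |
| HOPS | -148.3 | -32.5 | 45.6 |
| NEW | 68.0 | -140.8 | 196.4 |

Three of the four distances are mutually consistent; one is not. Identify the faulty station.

Solve using three stations at a time. Using BRK, HOPS, NEW (subtract circle equations pairwise → linear system) gives (x, y) ≈ (-106.7, -51.0).
Distances from that point to each station vs reported:
  BRK: calculated 244.5 vs reported 244.5 → residual 0.0 km
  TON: calculated 246.0 vs reported 188.4 → residual 57.6 km
  HOPS: calculated 45.6 vs reported 45.6 → residual 0.0 km
  NEW: calculated 196.4 vs reported 196.4 → residual 0.0 km
BRK, HOPS, NEW are mutually consistent (residuals ≈ 0); TON is off by 57.6 km.

TON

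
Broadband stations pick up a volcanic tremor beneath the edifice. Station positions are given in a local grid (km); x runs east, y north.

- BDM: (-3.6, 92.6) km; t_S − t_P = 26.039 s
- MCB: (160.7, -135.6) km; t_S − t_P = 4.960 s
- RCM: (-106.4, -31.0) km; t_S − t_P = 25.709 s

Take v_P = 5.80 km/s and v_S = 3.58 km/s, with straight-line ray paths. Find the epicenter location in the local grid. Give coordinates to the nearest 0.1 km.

Distance from S−P lag: d = Δt · v_P v_S / (v_P − v_S) = Δt · (5.80·3.58)/(5.80−3.58) ≈ 9.3532·Δt.
So d_BDM = 243.55, d_MCB = 46.39, d_RCM = 240.46 km.
Circle about each station: (x + 3.6)² + (y − 92.6)² = 243.55²; (x − 160.7)² + (y + 135.6)² = 46.39²; (x + 106.4)² + (y + 31.0)² = 240.46².
Subtracting pairs of circle equations eliminates x²+y² and gives linear equations (the radical axes):
328.6 x − 456.4 y = 92788.70
-205.6 x − 247.2 y = 5189.83
Solving the 2×2 system: x ≈ 117.5, y ≈ -118.7 km.

117.5 km east, -118.7 km north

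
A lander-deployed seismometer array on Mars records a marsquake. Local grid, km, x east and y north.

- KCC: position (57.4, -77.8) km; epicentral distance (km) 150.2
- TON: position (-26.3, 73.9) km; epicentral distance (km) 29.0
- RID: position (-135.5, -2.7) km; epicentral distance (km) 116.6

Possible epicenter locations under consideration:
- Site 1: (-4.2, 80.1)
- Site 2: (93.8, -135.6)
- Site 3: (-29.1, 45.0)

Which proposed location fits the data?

For each candidate, compare |candidate − station| to the reported distance:
Site 1: residuals KCC 19.3, TON 6.0, RID 38.6 → max 38.6 km
Site 2: residuals KCC 81.9, TON 212.5, RID 148.4 → max 212.5 km
Site 3: residuals KCC 0.0, TON 0.0, RID 0.0 → max 0.0 km
Only Site 3 has all residuals ≈ 0.

Site 3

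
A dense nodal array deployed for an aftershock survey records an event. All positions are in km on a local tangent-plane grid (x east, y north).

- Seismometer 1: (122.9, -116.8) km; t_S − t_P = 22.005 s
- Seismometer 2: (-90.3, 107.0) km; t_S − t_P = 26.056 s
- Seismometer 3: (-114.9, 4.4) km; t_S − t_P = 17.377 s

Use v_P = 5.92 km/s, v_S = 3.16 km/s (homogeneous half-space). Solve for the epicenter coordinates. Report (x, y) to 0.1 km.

x ≈ -10.8 km, y ≈ -50.7 km

Distance from S−P lag: d = Δt · v_P v_S / (v_P − v_S) = Δt · (5.92·3.16)/(5.92−3.16) ≈ 6.7780·Δt.
So d_Seismometer 1 = 149.15, d_Seismometer 2 = 176.61, d_Seismometer 3 = 117.78 km.
Circle about each station: (x − 122.9)² + (y + 116.8)² = 149.15²; (x + 90.3)² + (y − 107.0)² = 176.61²; (x + 114.9)² + (y − 4.4)² = 117.78².
Subtracting pairs of circle equations eliminates x²+y² and gives linear equations (the radical axes):
-426.4 x + 447.6 y = -18088.93
-475.6 x + 242.4 y = -7151.69
Solving the 2×2 system: x ≈ -10.8, y ≈ -50.7 km.
Check against Seismometer 1 (with the unrounded x, y): √((x − 122.9)²+(y + 116.8)²) = 149.15 ≈ 149.15 km. ✓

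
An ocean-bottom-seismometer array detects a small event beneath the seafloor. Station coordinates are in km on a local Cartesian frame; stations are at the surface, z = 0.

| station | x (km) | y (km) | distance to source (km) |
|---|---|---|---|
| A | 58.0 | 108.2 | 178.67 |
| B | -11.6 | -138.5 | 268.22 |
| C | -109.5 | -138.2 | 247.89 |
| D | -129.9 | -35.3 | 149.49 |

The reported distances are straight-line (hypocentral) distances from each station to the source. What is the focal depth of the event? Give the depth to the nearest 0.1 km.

Each station gives a sphere (x−x_i)² + (y−y_i)² + z² = d_i² (stations at z=0).
Subtracting the A sphere from B and C: z² cancels, leaving linear equations in x and y:
-139.2 x − 493.4 y = -35773.43
-335.0 x − 492.8 y = -13508.23
Solving: x ≈ -113.394, y ≈ 104.495 km (keep extra digits for the depth step; rounded: -113.4, 104.5).
Then from the A sphere: z² = 178.67² − (x − 58.0)² − (y − 108.2)² with x = -113.394, y = 104.495, so z ≈ 50.332 ≈ 50.3 km.
Check against D (with the unrounded solution): distance 149.49 ≈ 149.49 km. ✓

depth ≈ 50.3 km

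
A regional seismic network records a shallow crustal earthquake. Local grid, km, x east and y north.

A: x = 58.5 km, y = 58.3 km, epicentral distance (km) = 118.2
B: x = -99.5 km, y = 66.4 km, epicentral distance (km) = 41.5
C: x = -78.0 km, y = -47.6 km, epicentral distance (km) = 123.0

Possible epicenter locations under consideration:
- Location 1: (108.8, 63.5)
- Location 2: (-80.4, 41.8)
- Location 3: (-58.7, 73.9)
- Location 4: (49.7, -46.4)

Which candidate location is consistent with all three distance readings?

For each candidate, compare |candidate − station| to the reported distance:
Location 1: residuals A 67.6, B 166.8, C 94.3 → max 166.8 km
Location 2: residuals A 21.7, B 10.4, C 33.6 → max 33.6 km
Location 3: residuals A 0.0, B 0.0, C 0.0 → max 0.0 km
Location 4: residuals A 13.1, B 145.5, C 4.7 → max 145.5 km
Only Location 3 has all residuals ≈ 0.

Location 3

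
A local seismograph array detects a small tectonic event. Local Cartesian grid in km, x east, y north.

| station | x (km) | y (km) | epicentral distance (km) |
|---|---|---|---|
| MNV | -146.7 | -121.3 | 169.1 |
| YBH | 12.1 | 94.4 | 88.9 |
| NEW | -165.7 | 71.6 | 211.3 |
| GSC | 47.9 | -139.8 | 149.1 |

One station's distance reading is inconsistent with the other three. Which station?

MNV

Solve using three stations at a time. Using YBH, NEW, GSC (subtract circle equations pairwise → linear system) gives (x, y) ≈ (36.0, 8.8).
Distances from that point to each station vs reported:
  MNV: calculated 224.3 vs reported 169.1 → residual 55.2 km
  YBH: calculated 88.9 vs reported 88.9 → residual 0.0 km
  NEW: calculated 211.3 vs reported 211.3 → residual 0.0 km
  GSC: calculated 149.1 vs reported 149.1 → residual 0.0 km
YBH, NEW, GSC are mutually consistent (residuals ≈ 0); MNV is off by 55.2 km.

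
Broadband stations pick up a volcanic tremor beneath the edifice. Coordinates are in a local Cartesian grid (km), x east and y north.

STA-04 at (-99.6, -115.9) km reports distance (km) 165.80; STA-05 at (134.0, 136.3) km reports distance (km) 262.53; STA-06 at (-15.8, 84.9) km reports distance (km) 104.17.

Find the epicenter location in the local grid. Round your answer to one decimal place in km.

Circle about each station: (x + 99.6)² + (y + 115.9)² = 165.80²; (x − 134.0)² + (y − 136.3)² = 262.53²; (x + 15.8)² + (y − 84.9)² = 104.17².
Subtracting pairs of circle equations eliminates x²+y² and gives linear equations (the radical axes):
467.2 x + 504.4 y = -28251.64
167.6 x + 401.6 y = 742.93
Solving the 2×2 system: x ≈ -113.7, y ≈ 49.3 km.

(-113.7, 49.3)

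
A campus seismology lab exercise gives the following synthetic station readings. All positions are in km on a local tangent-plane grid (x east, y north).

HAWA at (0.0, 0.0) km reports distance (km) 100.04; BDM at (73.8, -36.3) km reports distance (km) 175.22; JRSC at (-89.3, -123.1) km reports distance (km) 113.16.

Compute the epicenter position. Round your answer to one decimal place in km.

Circle about each station: x² + y² = 100.04²; (x − 73.8)² + (y + 36.3)² = 175.22²; (x + 89.3)² + (y + 123.1)² = 113.16².
Subtracting pairs of circle equations eliminates x²+y² and gives linear equations (the radical axes):
147.6 x − 72.6 y = -13929.92
-178.6 x − 246.2 y = 20330.92
Solving the 2×2 system: x ≈ -99.5, y ≈ -10.4 km.

-99.5 km east, -10.4 km north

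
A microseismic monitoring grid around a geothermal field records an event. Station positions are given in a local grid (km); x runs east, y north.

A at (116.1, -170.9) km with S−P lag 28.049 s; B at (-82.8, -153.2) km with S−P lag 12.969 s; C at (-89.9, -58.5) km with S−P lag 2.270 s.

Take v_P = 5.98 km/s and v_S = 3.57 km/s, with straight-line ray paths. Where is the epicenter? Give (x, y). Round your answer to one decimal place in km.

x ≈ -94.4 km, y ≈ -38.9 km

Distance from S−P lag: d = Δt · v_P v_S / (v_P − v_S) = Δt · (5.98·3.57)/(5.98−3.57) ≈ 8.8583·Δt.
So d_A = 248.47, d_B = 114.88, d_C = 20.11 km.
Circle about each station: (x − 116.1)² + (y + 170.9)² = 248.47²; (x + 82.8)² + (y + 153.2)² = 114.88²; (x + 89.9)² + (y + 58.5)² = 20.11².
Subtracting the A equation from the B and C equations removes the quadratic terms:
-397.8 x + 35.4 y = 36179.99
-412.0 x + 224.8 y = 30151.17
Solving the 2×2 system: x ≈ -94.4, y ≈ -38.9 km.
Check against A (with the unrounded x, y): √((x − 116.1)²+(y + 170.9)²) = 248.47 ≈ 248.47 km. ✓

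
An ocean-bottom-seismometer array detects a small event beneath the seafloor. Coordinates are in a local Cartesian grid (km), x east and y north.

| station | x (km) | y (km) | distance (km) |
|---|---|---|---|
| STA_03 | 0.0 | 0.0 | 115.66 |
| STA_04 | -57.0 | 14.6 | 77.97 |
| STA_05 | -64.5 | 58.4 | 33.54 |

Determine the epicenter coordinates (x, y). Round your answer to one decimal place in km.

Circle about each station: x² + y² = 115.66²; (x + 57.0)² + (y − 14.6)² = 77.97²; (x + 64.5)² + (y − 58.4)² = 33.54².
Subtracting pairs of circle equations eliminates x²+y² and gives linear equations (the radical axes):
-114.0 x + 29.2 y = 10760.07
-129.0 x + 116.8 y = 19823.11
Solving the 2×2 system: x ≈ -71.0, y ≈ 91.3 km.

(-71.0, 91.3)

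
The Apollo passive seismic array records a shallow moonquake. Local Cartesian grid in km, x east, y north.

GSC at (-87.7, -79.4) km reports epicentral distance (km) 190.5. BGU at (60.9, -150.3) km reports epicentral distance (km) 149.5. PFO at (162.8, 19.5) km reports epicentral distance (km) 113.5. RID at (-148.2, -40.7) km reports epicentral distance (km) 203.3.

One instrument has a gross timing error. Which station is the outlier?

GSC

Solve using three stations at a time. Using BGU, PFO, RID (subtract circle equations pairwise → linear system) gives (x, y) ≈ (51.2, -1.1).
Distances from that point to each station vs reported:
  GSC: calculated 159.4 vs reported 190.5 → residual 31.1 km
  BGU: calculated 149.5 vs reported 149.5 → residual 0.0 km
  PFO: calculated 113.5 vs reported 113.5 → residual 0.0 km
  RID: calculated 203.3 vs reported 203.3 → residual 0.0 km
BGU, PFO, RID are mutually consistent (residuals ≈ 0); GSC is off by 31.1 km.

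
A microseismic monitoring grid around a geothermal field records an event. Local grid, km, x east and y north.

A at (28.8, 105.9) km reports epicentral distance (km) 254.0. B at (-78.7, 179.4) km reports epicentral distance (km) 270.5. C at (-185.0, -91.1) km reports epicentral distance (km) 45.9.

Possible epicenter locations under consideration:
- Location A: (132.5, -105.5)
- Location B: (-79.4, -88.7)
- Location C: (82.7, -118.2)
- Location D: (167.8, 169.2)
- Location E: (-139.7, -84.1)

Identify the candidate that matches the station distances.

Location E

For each candidate, compare |candidate − station| to the reported distance:
Location A: residuals A 18.5, B 84.1, C 271.9 → max 271.9 km
Location B: residuals A 31.3, B 2.4, C 59.7 → max 59.7 km
Location C: residuals A 23.5, B 68.0, C 223.2 → max 223.2 km
Location D: residuals A 101.3, B 23.8, C 392.5 → max 392.5 km
Location E: residuals A 0.0, B 0.0, C 0.1 → max 0.1 km
Only Location E has all residuals ≈ 0.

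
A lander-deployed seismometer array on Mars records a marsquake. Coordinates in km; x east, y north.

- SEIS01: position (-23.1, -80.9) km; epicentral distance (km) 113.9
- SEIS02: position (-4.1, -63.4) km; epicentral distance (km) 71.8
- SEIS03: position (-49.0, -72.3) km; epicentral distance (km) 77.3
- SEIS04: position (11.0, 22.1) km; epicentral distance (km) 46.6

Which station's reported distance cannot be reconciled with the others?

Solve using three stations at a time. Using SEIS02, SEIS03, SEIS04 (subtract circle equations pairwise → linear system) gives (x, y) ≈ (-31.5, 3.0).
Distances from that point to each station vs reported:
  SEIS01: calculated 84.3 vs reported 113.9 → residual 29.6 km
  SEIS02: calculated 71.8 vs reported 71.8 → residual 0.0 km
  SEIS03: calculated 77.3 vs reported 77.3 → residual 0.0 km
  SEIS04: calculated 46.6 vs reported 46.6 → residual 0.0 km
SEIS02, SEIS03, SEIS04 are mutually consistent (residuals ≈ 0); SEIS01 is off by 29.6 km.

SEIS01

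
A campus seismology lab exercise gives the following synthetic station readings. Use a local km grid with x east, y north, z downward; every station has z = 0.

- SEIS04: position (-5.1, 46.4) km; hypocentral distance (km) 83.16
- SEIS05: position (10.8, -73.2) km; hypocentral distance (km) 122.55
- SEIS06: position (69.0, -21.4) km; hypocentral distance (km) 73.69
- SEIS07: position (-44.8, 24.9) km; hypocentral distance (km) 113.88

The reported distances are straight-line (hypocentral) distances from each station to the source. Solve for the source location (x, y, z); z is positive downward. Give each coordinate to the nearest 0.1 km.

Each station gives a sphere (x−x_i)² + (y−y_i)² + z² = d_i² (stations at z=0).
Subtracting the SEIS04 sphere from SEIS05 and SEIS06: z² cancels, leaving linear equations in x and y:
31.8 x − 239.2 y = -4807.01
148.2 x − 135.6 y = 4525.36
Solving: x ≈ 55.698, y ≈ 27.501 km (keep extra digits for the depth step; rounded: 55.7, 27.5).
Then from the SEIS04 sphere: z² = 83.16² − (x + 5.1)² − (y − 46.4)² with x = 55.698, y = 27.501, so z ≈ 53.498 ≈ 53.5 km.

x ≈ 55.7 km, y ≈ 27.5 km, depth ≈ 53.5 km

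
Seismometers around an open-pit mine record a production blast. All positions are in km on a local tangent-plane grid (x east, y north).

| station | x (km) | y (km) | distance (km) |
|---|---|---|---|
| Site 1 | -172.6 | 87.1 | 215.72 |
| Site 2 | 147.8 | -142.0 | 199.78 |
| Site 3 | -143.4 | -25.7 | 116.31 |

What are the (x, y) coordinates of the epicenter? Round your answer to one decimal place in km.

Circle about each station: (x + 172.6)² + (y − 87.1)² = 215.72²; (x − 147.8)² + (y + 142.0)² = 199.78²; (x + 143.4)² + (y + 25.7)² = 116.31².
Subtracting pairs of circle equations eliminates x²+y² and gives linear equations (the radical axes):
640.8 x − 458.2 y = 11254.74
58.4 x − 225.6 y = 16853.98
Solving the 2×2 system: x ≈ -44.0, y ≈ -86.1 km.
Check against Site 1 (with the unrounded x, y): √((x + 172.6)²+(y − 87.1)²) = 215.72 ≈ 215.72 km. ✓

(-44.0, -86.1)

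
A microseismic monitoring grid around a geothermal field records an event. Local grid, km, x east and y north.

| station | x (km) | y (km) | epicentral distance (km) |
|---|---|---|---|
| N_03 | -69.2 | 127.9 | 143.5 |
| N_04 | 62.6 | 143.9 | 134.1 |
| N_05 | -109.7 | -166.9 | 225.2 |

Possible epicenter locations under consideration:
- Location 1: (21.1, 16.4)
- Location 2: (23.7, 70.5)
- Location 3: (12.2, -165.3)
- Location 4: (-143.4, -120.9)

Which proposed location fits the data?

For each candidate, compare |candidate − station| to the reported distance:
Location 1: residuals N_03 0.0, N_04 0.0, N_05 0.0 → max 0.0 km
Location 2: residuals N_03 34.3, N_04 51.0, N_05 47.1 → max 51.0 km
Location 3: residuals N_03 160.8, N_04 179.2, N_05 103.3 → max 179.2 km
Location 4: residuals N_03 116.1, N_04 201.4, N_05 168.2 → max 201.4 km
Only Location 1 has all residuals ≈ 0.

Location 1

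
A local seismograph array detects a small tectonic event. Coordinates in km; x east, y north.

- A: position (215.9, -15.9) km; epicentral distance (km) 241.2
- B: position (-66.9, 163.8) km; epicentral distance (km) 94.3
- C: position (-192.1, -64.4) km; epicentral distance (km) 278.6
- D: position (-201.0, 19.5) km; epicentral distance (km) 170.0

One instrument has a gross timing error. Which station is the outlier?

Solve using three stations at a time. Using A, B, C (subtract circle equations pairwise → linear system) gives (x, y) ≈ (16.7, 120.1).
Distances from that point to each station vs reported:
  A: calculated 241.2 vs reported 241.2 → residual 0.0 km
  B: calculated 94.3 vs reported 94.3 → residual 0.0 km
  C: calculated 278.6 vs reported 278.6 → residual 0.0 km
  D: calculated 239.8 vs reported 170.0 → residual 69.8 km
A, B, C are mutually consistent (residuals ≈ 0); D is off by 69.8 km.

D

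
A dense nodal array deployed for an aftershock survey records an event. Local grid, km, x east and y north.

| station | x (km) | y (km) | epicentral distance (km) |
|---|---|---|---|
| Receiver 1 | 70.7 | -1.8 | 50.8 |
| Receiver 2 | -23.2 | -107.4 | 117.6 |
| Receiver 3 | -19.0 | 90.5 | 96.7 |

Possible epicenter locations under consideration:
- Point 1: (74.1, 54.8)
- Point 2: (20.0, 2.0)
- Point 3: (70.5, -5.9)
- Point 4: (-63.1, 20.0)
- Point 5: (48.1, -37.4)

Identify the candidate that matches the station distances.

For each candidate, compare |candidate − station| to the reported distance:
Point 1: residuals Receiver 1 5.9, Receiver 2 71.5, Receiver 3 3.0 → max 71.5 km
Point 2: residuals Receiver 1 0.0, Receiver 2 0.0, Receiver 3 0.0 → max 0.0 km
Point 3: residuals Receiver 1 46.7, Receiver 2 20.5, Receiver 3 34.8 → max 46.7 km
Point 4: residuals Receiver 1 84.8, Receiver 2 15.9, Receiver 3 13.5 → max 84.8 km
Point 5: residuals Receiver 1 8.6, Receiver 2 17.7, Receiver 3 47.7 → max 47.7 km
Only Point 2 has all residuals ≈ 0.

Point 2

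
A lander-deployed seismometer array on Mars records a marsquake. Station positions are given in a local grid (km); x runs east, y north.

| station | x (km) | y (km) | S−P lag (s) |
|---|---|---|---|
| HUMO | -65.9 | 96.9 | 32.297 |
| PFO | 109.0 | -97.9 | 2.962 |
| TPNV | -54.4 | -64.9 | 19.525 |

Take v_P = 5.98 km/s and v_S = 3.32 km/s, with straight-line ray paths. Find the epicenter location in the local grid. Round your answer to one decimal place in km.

Distance from S−P lag: d = Δt · v_P v_S / (v_P − v_S) = Δt · (5.98·3.32)/(5.98−3.32) ≈ 7.4638·Δt.
So d_HUMO = 241.06, d_PFO = 22.11, d_TPNV = 145.73 km.
Circle about each station: (x + 65.9)² + (y − 96.9)² = 241.06²; (x − 109.0)² + (y + 97.9)² = 22.11²; (x + 54.4)² + (y + 64.9)² = 145.73².
Subtracting pairs of circle equations eliminates x²+y² and gives linear equations (the radical axes):
349.8 x − 389.6 y = 65354.06
23.0 x − 323.6 y = 30311.64
Solving the 2×2 system: x ≈ 89.6, y ≈ -87.3 km.

x ≈ 89.6 km, y ≈ -87.3 km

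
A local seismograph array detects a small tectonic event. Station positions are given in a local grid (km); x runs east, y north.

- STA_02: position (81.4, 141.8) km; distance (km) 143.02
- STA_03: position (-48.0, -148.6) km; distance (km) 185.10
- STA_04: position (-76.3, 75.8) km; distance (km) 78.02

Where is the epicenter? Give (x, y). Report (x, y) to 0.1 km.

x ≈ -11.2 km, y ≈ 32.8 km

Circle about each station: (x − 81.4)² + (y − 141.8)² = 143.02²; (x + 48.0)² + (y + 148.6)² = 185.10²; (x + 76.3)² + (y − 75.8)² = 78.02².
Subtracting the STA_02 equation from the STA_03 and STA_04 equations removes the quadratic terms:
-258.8 x − 580.8 y = -16154.53
-315.4 x − 132.0 y = -798.27
Solving the 2×2 system: x ≈ -11.2, y ≈ 32.8 km.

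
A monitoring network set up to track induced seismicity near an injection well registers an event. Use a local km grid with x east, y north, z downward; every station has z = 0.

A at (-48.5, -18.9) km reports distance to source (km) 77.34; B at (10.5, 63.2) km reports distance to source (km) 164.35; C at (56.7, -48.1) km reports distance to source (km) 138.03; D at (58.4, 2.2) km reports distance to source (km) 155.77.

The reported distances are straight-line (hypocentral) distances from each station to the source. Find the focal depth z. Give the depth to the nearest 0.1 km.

z ≈ 54.1 km

Each station gives a sphere (x−x_i)² + (y−y_i)² + z² = d_i² (stations at z=0).
Subtracting the A sphere from B and C: z² cancels, leaving linear equations in x and y:
118.0 x + 164.2 y = -19634.42
210.4 x − 58.4 y = -10251.77
Solving: x ≈ -68.293, y ≈ -70.498 km (keep extra digits for the depth step; rounded: -68.3, -70.5).
Then from the A sphere: z² = 77.34² − (x + 48.5)² − (y + 18.9)² with x = -68.293, y = -70.498, so z ≈ 54.105 ≈ 54.1 km.
Check against D (with the unrounded solution): distance 155.77 ≈ 155.77 km. ✓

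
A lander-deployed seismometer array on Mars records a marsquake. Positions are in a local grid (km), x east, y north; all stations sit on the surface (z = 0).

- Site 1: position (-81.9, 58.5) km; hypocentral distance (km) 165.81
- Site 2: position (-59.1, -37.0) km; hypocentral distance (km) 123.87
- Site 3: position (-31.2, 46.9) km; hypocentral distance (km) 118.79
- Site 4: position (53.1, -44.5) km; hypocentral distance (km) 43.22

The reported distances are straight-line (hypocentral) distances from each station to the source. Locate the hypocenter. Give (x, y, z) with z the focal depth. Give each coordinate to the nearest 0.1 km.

Each station gives a sphere (x−x_i)² + (y−y_i)² + z² = d_i² (stations at z=0).
Subtracting the Site 1 sphere from Site 2 and Site 3: z² cancels, leaving linear equations in x and y:
45.6 x − 191.0 y = 6881.13
101.4 x − 23.2 y = 6425.08
Solving: x ≈ 58.306, y ≈ -22.107 km (keep extra digits for the depth step; rounded: 58.3, -22.1).
Then from the Site 1 sphere: z² = 165.81² − (x + 81.9)² − (y − 58.5)² with x = 58.306, y = -22.107, so z ≈ 36.575 ≈ 36.6 km.

x ≈ 58.3 km, y ≈ -22.1 km, depth ≈ 36.6 km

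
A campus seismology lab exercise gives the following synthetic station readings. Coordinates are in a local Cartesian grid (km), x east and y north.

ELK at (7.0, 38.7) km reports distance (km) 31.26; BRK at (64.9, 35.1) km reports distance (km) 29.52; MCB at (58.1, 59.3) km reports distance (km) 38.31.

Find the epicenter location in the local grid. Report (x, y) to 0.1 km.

Circle about each station: (x − 7.0)² + (y − 38.7)² = 31.26²; (x − 64.9)² + (y − 35.1)² = 29.52²; (x − 58.1)² + (y − 59.3)² = 38.31².
Subtracting pairs of circle equations eliminates x²+y² and gives linear equations (the radical axes):
115.8 x − 7.2 y = 4003.09
102.2 x + 41.2 y = 4854.94
Solving the 2×2 system: x ≈ 36.3, y ≈ 27.8 km.

36.3 km east, 27.8 km north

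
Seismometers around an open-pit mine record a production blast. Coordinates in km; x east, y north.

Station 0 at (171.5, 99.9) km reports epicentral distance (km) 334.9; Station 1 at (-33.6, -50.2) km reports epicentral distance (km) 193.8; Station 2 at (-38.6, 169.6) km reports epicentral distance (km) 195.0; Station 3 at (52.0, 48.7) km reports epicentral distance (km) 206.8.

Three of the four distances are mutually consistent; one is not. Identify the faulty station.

Solve using three stations at a time. Using Station 0, Station 2, Station 3 (subtract circle equations pairwise → linear system) gives (x, y) ≈ (-151.2, 10.4).
Distances from that point to each station vs reported:
  Station 0: calculated 334.9 vs reported 334.9 → residual 0.0 km
  Station 1: calculated 132.3 vs reported 193.8 → residual 61.5 km
  Station 2: calculated 195.0 vs reported 195.0 → residual 0.0 km
  Station 3: calculated 206.8 vs reported 206.8 → residual 0.0 km
Station 0, Station 2, Station 3 are mutually consistent (residuals ≈ 0); Station 1 is off by 61.5 km.

Station 1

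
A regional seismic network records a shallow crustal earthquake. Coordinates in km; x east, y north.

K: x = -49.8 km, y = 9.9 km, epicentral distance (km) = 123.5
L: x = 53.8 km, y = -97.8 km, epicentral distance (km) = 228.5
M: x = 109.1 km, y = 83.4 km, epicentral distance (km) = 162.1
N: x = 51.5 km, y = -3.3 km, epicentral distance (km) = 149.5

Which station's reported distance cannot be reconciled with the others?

Solve using three stations at a time. Using L, M, N (subtract circle equations pairwise → linear system) gives (x, y) ≈ (-51.4, 104.9).
Distances from that point to each station vs reported:
  K: calculated 95.0 vs reported 123.5 → residual 28.5 km
  L: calculated 228.4 vs reported 228.5 → residual 0.1 km
  M: calculated 162.0 vs reported 162.1 → residual 0.1 km
  N: calculated 149.3 vs reported 149.5 → residual 0.2 km
L, M, N are mutually consistent (residuals ≈ 0); K is off by 28.5 km.

K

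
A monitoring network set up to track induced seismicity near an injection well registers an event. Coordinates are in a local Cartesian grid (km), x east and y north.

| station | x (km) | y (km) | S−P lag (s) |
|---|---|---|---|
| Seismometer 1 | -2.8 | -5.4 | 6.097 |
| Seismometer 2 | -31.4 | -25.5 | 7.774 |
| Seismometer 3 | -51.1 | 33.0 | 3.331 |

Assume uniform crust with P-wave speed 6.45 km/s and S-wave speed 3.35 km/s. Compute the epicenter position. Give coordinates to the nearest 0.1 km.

(-28.3, 28.6)

Distance from S−P lag: d = Δt · v_P v_S / (v_P − v_S) = Δt · (6.45·3.35)/(6.45−3.35) ≈ 6.9702·Δt.
So d_Seismometer 1 = 42.50, d_Seismometer 2 = 54.19, d_Seismometer 3 = 23.22 km.
Circle about each station: (x + 2.8)² + (y + 5.4)² = 42.50²; (x + 31.4)² + (y + 25.5)² = 54.19²; (x + 51.1)² + (y − 33.0)² = 23.22².
Subtracting the Seismometer 1 equation from the Seismometer 2 and Seismometer 3 equations removes the quadratic terms:
-57.2 x − 40.2 y = 468.90
-96.6 x + 76.8 y = 4930.29
Solving the 2×2 system: x ≈ -28.3, y ≈ 28.6 km.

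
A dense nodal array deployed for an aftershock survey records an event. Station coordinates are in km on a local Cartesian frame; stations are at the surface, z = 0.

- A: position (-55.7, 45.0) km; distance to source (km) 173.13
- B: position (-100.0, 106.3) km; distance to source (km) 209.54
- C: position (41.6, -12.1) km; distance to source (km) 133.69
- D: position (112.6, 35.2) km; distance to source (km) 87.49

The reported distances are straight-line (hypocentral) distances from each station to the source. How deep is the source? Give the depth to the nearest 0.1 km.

67.5 km

Each station gives a sphere (x−x_i)² + (y−y_i)² + z² = d_i² (stations at z=0).
Subtracting the A sphere from B and C: z² cancels, leaving linear equations in x and y:
-88.6 x + 122.6 y = 2239.19
194.6 x − 114.2 y = 8850.46
Solving: x ≈ 97.583, y ≈ 88.785 km (keep extra digits for the depth step; rounded: 97.6, 88.8).
Then from the A sphere: z² = 173.13² − (x + 55.7)² − (y − 45.0)² with x = 97.583, y = 88.785, so z ≈ 67.537 ≈ 67.5 km.
Check against D (with the unrounded solution): distance 87.51 ≈ 87.49 km. ✓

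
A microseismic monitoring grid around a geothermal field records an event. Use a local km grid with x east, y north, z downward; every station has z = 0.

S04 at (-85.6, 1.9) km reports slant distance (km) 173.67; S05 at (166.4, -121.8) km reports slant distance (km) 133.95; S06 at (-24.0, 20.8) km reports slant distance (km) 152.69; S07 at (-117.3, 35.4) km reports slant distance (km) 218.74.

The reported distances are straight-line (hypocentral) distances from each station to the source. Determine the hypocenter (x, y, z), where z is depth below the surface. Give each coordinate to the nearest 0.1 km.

x ≈ 38.8 km, y ≈ -112.6 km, depth ≈ 39.7 km

Each station gives a sphere (x−x_i)² + (y−y_i)² + z² = d_i² (stations at z=0).
Subtracting the S04 sphere from S05 and S06: z² cancels, leaving linear equations in x and y:
504.0 x − 247.4 y = 47411.90
123.2 x + 37.8 y = 524.70
Solving: x ≈ 38.804, y ≈ -112.590 km (keep extra digits for the depth step; rounded: 38.8, -112.6).
Then from the S04 sphere: z² = 173.67² − (x + 85.6)² − (y − 1.9)² with x = 38.804, y = -112.590, so z ≈ 39.711 ≈ 39.7 km.
Check against S07 (with the unrounded solution): distance 218.74 ≈ 218.74 km. ✓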